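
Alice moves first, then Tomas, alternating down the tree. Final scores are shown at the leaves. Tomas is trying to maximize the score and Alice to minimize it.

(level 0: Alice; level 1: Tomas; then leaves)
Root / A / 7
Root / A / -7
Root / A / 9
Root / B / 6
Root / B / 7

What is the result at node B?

B (Tomas): max(6, 7) = 7

7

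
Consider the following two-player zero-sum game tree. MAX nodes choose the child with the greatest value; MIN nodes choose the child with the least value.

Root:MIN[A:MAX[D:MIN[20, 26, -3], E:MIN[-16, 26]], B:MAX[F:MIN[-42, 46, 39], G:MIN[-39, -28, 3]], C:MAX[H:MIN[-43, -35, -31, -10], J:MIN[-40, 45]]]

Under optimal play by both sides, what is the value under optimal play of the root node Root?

D (MIN): min(20, 26, -3) = -3
E (MIN): min(-16, 26) = -16
A (MAX): max(-3, -16) = -3
F (MIN): min(-42, 46, 39) = -42
G (MIN): min(-39, -28, 3) = -39
B (MAX): max(-42, -39) = -39
H (MIN): min(-43, -35, -31, -10) = -43
J (MIN): min(-40, 45) = -40
C (MAX): max(-43, -40) = -40
Root (MIN): min(-3, -39, -40) = -40

-40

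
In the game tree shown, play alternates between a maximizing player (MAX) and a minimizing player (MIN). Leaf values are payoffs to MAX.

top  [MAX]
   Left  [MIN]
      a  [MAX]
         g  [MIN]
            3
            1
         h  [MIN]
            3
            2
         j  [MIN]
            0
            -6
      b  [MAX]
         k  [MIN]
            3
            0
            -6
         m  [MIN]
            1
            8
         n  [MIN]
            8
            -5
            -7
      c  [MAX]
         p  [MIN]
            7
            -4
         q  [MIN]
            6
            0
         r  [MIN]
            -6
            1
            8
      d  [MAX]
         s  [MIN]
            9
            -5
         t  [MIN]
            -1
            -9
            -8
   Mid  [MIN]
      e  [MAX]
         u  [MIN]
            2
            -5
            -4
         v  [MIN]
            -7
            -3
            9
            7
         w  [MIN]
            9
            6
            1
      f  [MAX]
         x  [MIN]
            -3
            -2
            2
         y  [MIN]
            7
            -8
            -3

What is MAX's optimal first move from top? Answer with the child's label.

Mid

g (MIN): min(3, 1) = 1
h (MIN): min(3, 2) = 2
j (MIN): min(0, -6) = -6
a (MAX): max(1, 2, -6) = 2
k (MIN): min(3, 0, -6) = -6
m (MIN): min(1, 8) = 1
n (MIN): min(8, -5, -7) = -7
b (MAX): max(-6, 1, -7) = 1
p (MIN): min(7, -4) = -4
q (MIN): min(6, 0) = 0
r (MIN): min(-6, 1, 8) = -6
c (MAX): max(-4, 0, -6) = 0
s (MIN): min(9, -5) = -5
t (MIN): min(-1, -9, -8) = -9
d (MAX): max(-5, -9) = -5
Left (MIN): min(2, 1, 0, -5) = -5
u (MIN): min(2, -5, -4) = -5
v (MIN): min(-7, -3, 9, 7) = -7
w (MIN): min(9, 6, 1) = 1
e (MAX): max(-5, -7, 1) = 1
x (MIN): min(-3, -2, 2) = -3
y (MIN): min(7, -8, -3) = -8
f (MAX): max(-3, -8) = -3
Mid (MIN): min(1, -3) = -3
top (MAX): max(-5, -3) = -3
MAX at top wants the highest of {Left=-5, Mid=-3}, so chooses Mid.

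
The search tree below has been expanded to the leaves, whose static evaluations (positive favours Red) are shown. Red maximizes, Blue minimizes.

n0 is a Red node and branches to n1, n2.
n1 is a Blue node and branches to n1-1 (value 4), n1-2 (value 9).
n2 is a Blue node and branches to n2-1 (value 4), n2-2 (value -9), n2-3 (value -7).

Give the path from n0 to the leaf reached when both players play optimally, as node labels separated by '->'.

n1 (Blue): min(4, 9) = 4
n2 (Blue): min(4, -9, -7) = -9
n0 (Red): max(4, -9) = 4
At n0, Red picks n1 (highest: 4).
At n1, Blue picks n1-1 (lowest: 4).
Terminal value 4.

n0 -> n1 -> n1-1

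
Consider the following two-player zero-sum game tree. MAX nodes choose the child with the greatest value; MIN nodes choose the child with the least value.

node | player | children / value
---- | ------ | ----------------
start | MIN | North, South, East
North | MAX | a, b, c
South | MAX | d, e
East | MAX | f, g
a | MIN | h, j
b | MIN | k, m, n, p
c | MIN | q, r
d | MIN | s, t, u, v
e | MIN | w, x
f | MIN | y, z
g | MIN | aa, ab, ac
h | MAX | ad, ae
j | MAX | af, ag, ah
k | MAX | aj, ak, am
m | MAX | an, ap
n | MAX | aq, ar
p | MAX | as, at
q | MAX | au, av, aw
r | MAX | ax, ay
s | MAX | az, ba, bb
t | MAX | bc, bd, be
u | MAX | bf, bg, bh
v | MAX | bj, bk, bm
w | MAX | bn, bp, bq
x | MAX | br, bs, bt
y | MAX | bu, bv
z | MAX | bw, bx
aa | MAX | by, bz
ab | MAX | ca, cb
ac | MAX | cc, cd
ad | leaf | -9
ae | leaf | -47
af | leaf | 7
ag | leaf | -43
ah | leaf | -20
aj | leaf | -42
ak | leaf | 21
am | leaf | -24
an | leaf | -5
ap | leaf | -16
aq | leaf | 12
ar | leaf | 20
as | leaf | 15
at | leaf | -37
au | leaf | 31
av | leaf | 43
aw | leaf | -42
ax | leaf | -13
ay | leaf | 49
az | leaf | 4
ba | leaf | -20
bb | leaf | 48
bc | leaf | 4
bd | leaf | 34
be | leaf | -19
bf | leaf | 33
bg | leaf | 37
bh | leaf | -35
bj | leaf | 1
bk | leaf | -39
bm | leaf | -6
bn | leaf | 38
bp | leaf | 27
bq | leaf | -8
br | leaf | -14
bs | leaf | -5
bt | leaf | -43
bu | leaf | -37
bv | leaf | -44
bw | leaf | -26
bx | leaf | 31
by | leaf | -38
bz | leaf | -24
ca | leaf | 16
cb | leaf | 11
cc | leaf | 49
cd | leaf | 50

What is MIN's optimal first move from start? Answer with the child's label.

h (MAX): max(-9, -47) = -9
j (MAX): max(7, -43, -20) = 7
a (MIN): min(-9, 7) = -9
k (MAX): max(-42, 21, -24) = 21
m (MAX): max(-5, -16) = -5
n (MAX): max(12, 20) = 20
p (MAX): max(15, -37) = 15
b (MIN): min(21, -5, 20, 15) = -5
q (MAX): max(31, 43, -42) = 43
r (MAX): max(-13, 49) = 49
c (MIN): min(43, 49) = 43
North (MAX): max(-9, -5, 43) = 43
s (MAX): max(4, -20, 48) = 48
t (MAX): max(4, 34, -19) = 34
u (MAX): max(33, 37, -35) = 37
v (MAX): max(1, -39, -6) = 1
d (MIN): min(48, 34, 37, 1) = 1
w (MAX): max(38, 27, -8) = 38
x (MAX): max(-14, -5, -43) = -5
e (MIN): min(38, -5) = -5
South (MAX): max(1, -5) = 1
y (MAX): max(-37, -44) = -37
z (MAX): max(-26, 31) = 31
f (MIN): min(-37, 31) = -37
aa (MAX): max(-38, -24) = -24
ab (MAX): max(16, 11) = 16
ac (MAX): max(49, 50) = 50
g (MIN): min(-24, 16, 50) = -24
East (MAX): max(-37, -24) = -24
start (MIN): min(43, 1, -24) = -24
MIN at start wants the lowest of {North=43, South=1, East=-24}, so chooses East.

East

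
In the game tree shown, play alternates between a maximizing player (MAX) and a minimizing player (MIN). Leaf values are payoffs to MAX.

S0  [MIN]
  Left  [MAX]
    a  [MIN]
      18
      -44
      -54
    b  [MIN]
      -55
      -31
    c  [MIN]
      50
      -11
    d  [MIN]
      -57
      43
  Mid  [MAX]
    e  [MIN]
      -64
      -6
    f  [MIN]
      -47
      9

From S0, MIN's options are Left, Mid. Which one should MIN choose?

a (MIN): min(18, -44, -54) = -54
b (MIN): min(-55, -31) = -55
c (MIN): min(50, -11) = -11
d (MIN): min(-57, 43) = -57
Left (MAX): max(-54, -55, -11, -57) = -11
e (MIN): min(-64, -6) = -64
f (MIN): min(-47, 9) = -47
Mid (MAX): max(-64, -47) = -47
S0 (MIN): min(-11, -47) = -47
MIN at S0 wants the lowest of {Left=-11, Mid=-47}, so chooses Mid.

Mid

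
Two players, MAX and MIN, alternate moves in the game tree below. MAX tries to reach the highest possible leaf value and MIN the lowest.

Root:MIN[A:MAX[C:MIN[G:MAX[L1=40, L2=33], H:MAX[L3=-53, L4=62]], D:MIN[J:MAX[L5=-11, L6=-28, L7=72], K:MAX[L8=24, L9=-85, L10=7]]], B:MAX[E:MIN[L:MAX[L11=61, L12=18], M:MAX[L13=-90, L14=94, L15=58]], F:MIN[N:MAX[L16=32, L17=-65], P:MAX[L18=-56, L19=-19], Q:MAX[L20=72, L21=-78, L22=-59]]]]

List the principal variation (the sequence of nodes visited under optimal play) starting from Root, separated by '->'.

Root -> A -> C -> G -> L1

G (MAX): max(40, 33) = 40
H (MAX): max(-53, 62) = 62
C (MIN): min(40, 62) = 40
J (MAX): max(-11, -28, 72) = 72
K (MAX): max(24, -85, 7) = 24
D (MIN): min(72, 24) = 24
A (MAX): max(40, 24) = 40
L (MAX): max(61, 18) = 61
M (MAX): max(-90, 94, 58) = 94
E (MIN): min(61, 94) = 61
N (MAX): max(32, -65) = 32
P (MAX): max(-56, -19) = -19
Q (MAX): max(72, -78, -59) = 72
F (MIN): min(32, -19, 72) = -19
B (MAX): max(61, -19) = 61
Root (MIN): min(40, 61) = 40
At Root, MIN picks A (lowest: 40).
At A, MAX picks C (highest: 40).
At C, MIN picks G (lowest: 40).
At G, MAX picks L1 (highest: 40).
Terminal value 40.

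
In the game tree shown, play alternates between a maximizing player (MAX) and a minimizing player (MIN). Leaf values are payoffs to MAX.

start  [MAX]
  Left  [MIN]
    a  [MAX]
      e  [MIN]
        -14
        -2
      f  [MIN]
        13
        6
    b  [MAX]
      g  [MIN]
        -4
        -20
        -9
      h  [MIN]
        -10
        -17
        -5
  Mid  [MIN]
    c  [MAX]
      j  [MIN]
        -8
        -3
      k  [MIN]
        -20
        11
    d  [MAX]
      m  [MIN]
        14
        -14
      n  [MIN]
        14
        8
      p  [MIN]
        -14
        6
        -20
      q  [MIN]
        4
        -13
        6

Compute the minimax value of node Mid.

-8

j (MIN): min(-8, -3) = -8
k (MIN): min(-20, 11) = -20
c (MAX): max(-8, -20) = -8
m (MIN): min(14, -14) = -14
n (MIN): min(14, 8) = 8
p (MIN): min(-14, 6, -20) = -20
q (MIN): min(4, -13, 6) = -13
d (MAX): max(-14, 8, -20, -13) = 8
Mid (MIN): min(-8, 8) = -8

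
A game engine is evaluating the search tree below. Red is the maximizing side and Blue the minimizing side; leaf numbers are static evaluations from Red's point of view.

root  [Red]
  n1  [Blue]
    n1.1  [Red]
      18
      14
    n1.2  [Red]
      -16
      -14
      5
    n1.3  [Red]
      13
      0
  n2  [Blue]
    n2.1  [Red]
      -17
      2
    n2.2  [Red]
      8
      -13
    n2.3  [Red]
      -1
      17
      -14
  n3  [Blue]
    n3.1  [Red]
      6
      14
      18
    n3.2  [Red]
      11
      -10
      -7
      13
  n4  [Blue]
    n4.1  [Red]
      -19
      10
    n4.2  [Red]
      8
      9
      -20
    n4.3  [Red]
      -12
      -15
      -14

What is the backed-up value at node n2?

n2.1 (Red): max(-17, 2) = 2
n2.2 (Red): max(8, -13) = 8
n2.3 (Red): max(-1, 17, -14) = 17
n2 (Blue): min(2, 8, 17) = 2

2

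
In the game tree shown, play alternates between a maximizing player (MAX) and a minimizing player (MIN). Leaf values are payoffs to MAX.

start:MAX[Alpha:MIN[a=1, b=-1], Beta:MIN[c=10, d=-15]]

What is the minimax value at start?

-1

Alpha (MIN): min(1, -1) = -1
Beta (MIN): min(10, -15) = -15
start (MAX): max(-1, -15) = -1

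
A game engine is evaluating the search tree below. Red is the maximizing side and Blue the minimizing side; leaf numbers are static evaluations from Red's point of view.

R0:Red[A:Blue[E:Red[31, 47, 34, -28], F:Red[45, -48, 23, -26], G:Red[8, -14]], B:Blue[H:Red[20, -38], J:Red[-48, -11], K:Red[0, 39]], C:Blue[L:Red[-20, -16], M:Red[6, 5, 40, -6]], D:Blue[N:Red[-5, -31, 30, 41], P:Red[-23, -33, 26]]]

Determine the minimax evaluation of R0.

26

E (Red): max(31, 47, 34, -28) = 47
F (Red): max(45, -48, 23, -26) = 45
G (Red): max(8, -14) = 8
A (Blue): min(47, 45, 8) = 8
H (Red): max(20, -38) = 20
J (Red): max(-48, -11) = -11
K (Red): max(0, 39) = 39
B (Blue): min(20, -11, 39) = -11
L (Red): max(-20, -16) = -16
M (Red): max(6, 5, 40, -6) = 40
C (Blue): min(-16, 40) = -16
N (Red): max(-5, -31, 30, 41) = 41
P (Red): max(-23, -33, 26) = 26
D (Blue): min(41, 26) = 26
R0 (Red): max(8, -11, -16, 26) = 26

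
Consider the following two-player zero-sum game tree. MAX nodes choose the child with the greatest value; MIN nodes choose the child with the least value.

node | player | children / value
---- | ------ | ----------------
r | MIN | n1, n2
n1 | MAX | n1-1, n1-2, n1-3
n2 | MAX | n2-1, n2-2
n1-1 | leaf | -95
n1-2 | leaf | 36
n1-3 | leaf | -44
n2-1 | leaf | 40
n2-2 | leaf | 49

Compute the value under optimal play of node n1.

36

n1 (MAX): max(-95, 36, -44) = 36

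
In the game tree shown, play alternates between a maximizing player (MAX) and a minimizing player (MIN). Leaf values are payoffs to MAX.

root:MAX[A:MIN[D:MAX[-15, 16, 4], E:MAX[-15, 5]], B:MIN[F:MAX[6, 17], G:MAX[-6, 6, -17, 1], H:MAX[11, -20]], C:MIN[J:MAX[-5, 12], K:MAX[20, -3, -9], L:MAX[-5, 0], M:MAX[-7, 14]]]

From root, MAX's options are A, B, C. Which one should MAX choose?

B

D (MAX): max(-15, 16, 4) = 16
E (MAX): max(-15, 5) = 5
A (MIN): min(16, 5) = 5
F (MAX): max(6, 17) = 17
G (MAX): max(-6, 6, -17, 1) = 6
H (MAX): max(11, -20) = 11
B (MIN): min(17, 6, 11) = 6
J (MAX): max(-5, 12) = 12
K (MAX): max(20, -3, -9) = 20
L (MAX): max(-5, 0) = 0
M (MAX): max(-7, 14) = 14
C (MIN): min(12, 20, 0, 14) = 0
root (MAX): max(5, 6, 0) = 6
MAX at root wants the highest of {A=5, B=6, C=0}, so chooses B.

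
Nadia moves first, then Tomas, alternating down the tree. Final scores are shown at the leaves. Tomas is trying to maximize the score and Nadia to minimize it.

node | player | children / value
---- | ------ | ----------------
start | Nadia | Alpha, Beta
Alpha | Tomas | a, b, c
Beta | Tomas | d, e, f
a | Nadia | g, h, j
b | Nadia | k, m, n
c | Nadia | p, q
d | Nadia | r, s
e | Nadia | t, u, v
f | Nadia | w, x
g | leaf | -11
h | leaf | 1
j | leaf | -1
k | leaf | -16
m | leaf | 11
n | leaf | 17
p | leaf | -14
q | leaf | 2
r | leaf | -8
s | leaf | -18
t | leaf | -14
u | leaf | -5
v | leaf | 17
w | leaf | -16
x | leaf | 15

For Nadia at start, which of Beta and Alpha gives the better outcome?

d (Nadia): min(-8, -18) = -18
e (Nadia): min(-14, -5, 17) = -14
f (Nadia): min(-16, 15) = -16
Beta (Tomas): max(-18, -14, -16) = -14
a (Nadia): min(-11, 1, -1) = -11
b (Nadia): min(-16, 11, 17) = -16
c (Nadia): min(-14, 2) = -14
Alpha (Tomas): max(-11, -16, -14) = -11
Nadia prefers the lower value; Beta=-14, Alpha=-11. Beta is better since -14 < -11.

Beta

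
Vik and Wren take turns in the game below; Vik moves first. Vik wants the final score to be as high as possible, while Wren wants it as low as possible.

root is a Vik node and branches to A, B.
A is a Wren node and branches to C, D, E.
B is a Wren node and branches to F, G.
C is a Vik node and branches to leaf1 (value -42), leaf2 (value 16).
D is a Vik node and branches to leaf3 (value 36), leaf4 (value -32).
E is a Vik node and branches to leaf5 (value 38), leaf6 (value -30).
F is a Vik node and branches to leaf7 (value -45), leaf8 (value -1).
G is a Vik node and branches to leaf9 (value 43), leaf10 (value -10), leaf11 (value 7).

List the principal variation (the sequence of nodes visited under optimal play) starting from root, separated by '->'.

root -> A -> C -> leaf2

C (Vik): max(-42, 16) = 16
D (Vik): max(36, -32) = 36
E (Vik): max(38, -30) = 38
A (Wren): min(16, 36, 38) = 16
F (Vik): max(-45, -1) = -1
G (Vik): max(43, -10, 7) = 43
B (Wren): min(-1, 43) = -1
root (Vik): max(16, -1) = 16
At root, Vik picks A (highest: 16).
At A, Wren picks C (lowest: 16).
At C, Vik picks leaf2 (highest: 16).
Terminal value 16.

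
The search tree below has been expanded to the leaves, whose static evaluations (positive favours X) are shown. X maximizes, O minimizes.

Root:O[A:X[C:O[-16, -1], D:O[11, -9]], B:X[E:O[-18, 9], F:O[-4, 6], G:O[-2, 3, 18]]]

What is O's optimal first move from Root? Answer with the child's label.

C (O): min(-16, -1) = -16
D (O): min(11, -9) = -9
A (X): max(-16, -9) = -9
E (O): min(-18, 9) = -18
F (O): min(-4, 6) = -4
G (O): min(-2, 3, 18) = -2
B (X): max(-18, -4, -2) = -2
Root (O): min(-9, -2) = -9
O at Root wants the lowest of {A=-9, B=-2}, so chooses A.

A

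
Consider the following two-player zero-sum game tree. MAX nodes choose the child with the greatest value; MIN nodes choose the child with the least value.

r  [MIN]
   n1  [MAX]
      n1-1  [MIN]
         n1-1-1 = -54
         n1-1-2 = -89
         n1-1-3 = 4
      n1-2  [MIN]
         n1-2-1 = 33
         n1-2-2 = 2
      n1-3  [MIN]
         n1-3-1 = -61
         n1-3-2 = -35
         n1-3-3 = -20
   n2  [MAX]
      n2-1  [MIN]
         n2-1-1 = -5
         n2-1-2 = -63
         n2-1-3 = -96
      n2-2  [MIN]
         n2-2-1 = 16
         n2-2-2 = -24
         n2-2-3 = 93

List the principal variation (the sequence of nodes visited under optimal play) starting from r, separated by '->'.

n1-1 (MIN): min(-54, -89, 4) = -89
n1-2 (MIN): min(33, 2) = 2
n1-3 (MIN): min(-61, -35, -20) = -61
n1 (MAX): max(-89, 2, -61) = 2
n2-1 (MIN): min(-5, -63, -96) = -96
n2-2 (MIN): min(16, -24, 93) = -24
n2 (MAX): max(-96, -24) = -24
r (MIN): min(2, -24) = -24
At r, MIN picks n2 (lowest: -24).
At n2, MAX picks n2-2 (highest: -24).
At n2-2, MIN picks n2-2-2 (lowest: -24).
Terminal value -24.

r -> n2 -> n2-2 -> n2-2-2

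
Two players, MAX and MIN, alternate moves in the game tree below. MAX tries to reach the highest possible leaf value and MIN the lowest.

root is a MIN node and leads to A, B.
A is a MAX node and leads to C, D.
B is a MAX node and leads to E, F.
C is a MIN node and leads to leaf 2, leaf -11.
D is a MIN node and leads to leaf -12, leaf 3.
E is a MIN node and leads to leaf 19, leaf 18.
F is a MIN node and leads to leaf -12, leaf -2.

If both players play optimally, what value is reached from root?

C (MIN): min(2, -11) = -11
D (MIN): min(-12, 3) = -12
A (MAX): max(-11, -12) = -11
E (MIN): min(19, 18) = 18
F (MIN): min(-12, -2) = -12
B (MAX): max(18, -12) = 18
root (MIN): min(-11, 18) = -11

-11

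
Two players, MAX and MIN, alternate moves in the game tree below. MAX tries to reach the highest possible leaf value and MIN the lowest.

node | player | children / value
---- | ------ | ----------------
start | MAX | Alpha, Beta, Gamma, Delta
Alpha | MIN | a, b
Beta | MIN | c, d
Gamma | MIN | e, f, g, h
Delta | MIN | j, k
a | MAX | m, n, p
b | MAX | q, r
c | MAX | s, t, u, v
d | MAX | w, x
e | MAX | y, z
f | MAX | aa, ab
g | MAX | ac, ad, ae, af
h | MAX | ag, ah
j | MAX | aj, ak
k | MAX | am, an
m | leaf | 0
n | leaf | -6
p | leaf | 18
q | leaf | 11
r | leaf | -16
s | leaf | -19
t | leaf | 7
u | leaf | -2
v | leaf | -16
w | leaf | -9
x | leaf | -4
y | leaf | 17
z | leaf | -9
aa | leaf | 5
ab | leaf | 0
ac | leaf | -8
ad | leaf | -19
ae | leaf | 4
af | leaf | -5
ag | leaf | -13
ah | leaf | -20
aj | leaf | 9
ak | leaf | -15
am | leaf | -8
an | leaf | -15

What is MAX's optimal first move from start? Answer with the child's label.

Alpha

a (MAX): max(0, -6, 18) = 18
b (MAX): max(11, -16) = 11
Alpha (MIN): min(18, 11) = 11
c (MAX): max(-19, 7, -2, -16) = 7
d (MAX): max(-9, -4) = -4
Beta (MIN): min(7, -4) = -4
e (MAX): max(17, -9) = 17
f (MAX): max(5, 0) = 5
g (MAX): max(-8, -19, 4, -5) = 4
h (MAX): max(-13, -20) = -13
Gamma (MIN): min(17, 5, 4, -13) = -13
j (MAX): max(9, -15) = 9
k (MAX): max(-8, -15) = -8
Delta (MIN): min(9, -8) = -8
start (MAX): max(11, -4, -13, -8) = 11
MAX at start wants the highest of {Alpha=11, Beta=-4, Gamma=-13, Delta=-8}, so chooses Alpha.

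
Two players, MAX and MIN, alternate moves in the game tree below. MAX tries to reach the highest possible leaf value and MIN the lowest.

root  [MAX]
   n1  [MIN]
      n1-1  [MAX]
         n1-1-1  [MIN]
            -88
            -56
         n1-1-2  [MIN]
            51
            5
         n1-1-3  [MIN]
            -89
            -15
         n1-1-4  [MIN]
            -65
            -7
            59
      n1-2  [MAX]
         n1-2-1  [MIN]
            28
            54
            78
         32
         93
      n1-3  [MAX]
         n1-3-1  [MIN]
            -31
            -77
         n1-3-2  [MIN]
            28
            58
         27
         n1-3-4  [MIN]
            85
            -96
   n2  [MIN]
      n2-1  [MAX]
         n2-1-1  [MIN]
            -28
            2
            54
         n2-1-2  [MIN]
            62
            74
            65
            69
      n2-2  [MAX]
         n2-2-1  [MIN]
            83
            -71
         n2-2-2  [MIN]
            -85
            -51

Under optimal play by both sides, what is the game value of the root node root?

5

n1-1-1 (MIN): min(-88, -56) = -88
n1-1-2 (MIN): min(51, 5) = 5
n1-1-3 (MIN): min(-89, -15) = -89
n1-1-4 (MIN): min(-65, -7, 59) = -65
n1-1 (MAX): max(-88, 5, -89, -65) = 5
n1-2-1 (MIN): min(28, 54, 78) = 28
n1-2 (MAX): max(28, 32, 93) = 93
n1-3-1 (MIN): min(-31, -77) = -77
n1-3-2 (MIN): min(28, 58) = 28
n1-3-4 (MIN): min(85, -96) = -96
n1-3 (MAX): max(-77, 28, 27, -96) = 28
n1 (MIN): min(5, 93, 28) = 5
n2-1-1 (MIN): min(-28, 2, 54) = -28
n2-1-2 (MIN): min(62, 74, 65, 69) = 62
n2-1 (MAX): max(-28, 62) = 62
n2-2-1 (MIN): min(83, -71) = -71
n2-2-2 (MIN): min(-85, -51) = -85
n2-2 (MAX): max(-71, -85) = -71
n2 (MIN): min(62, -71) = -71
root (MAX): max(5, -71) = 5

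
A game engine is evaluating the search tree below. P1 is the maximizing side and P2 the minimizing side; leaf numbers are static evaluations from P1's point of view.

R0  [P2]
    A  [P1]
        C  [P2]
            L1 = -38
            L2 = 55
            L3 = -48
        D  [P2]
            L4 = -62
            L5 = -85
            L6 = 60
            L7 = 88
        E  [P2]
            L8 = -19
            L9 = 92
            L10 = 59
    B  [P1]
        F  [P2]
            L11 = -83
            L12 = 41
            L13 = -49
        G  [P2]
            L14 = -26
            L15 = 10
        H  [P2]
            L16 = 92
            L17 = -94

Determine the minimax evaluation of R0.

C (P2): min(-38, 55, -48) = -48
D (P2): min(-62, -85, 60, 88) = -85
E (P2): min(-19, 92, 59) = -19
A (P1): max(-48, -85, -19) = -19
F (P2): min(-83, 41, -49) = -83
G (P2): min(-26, 10) = -26
H (P2): min(92, -94) = -94
B (P1): max(-83, -26, -94) = -26
R0 (P2): min(-19, -26) = -26

-26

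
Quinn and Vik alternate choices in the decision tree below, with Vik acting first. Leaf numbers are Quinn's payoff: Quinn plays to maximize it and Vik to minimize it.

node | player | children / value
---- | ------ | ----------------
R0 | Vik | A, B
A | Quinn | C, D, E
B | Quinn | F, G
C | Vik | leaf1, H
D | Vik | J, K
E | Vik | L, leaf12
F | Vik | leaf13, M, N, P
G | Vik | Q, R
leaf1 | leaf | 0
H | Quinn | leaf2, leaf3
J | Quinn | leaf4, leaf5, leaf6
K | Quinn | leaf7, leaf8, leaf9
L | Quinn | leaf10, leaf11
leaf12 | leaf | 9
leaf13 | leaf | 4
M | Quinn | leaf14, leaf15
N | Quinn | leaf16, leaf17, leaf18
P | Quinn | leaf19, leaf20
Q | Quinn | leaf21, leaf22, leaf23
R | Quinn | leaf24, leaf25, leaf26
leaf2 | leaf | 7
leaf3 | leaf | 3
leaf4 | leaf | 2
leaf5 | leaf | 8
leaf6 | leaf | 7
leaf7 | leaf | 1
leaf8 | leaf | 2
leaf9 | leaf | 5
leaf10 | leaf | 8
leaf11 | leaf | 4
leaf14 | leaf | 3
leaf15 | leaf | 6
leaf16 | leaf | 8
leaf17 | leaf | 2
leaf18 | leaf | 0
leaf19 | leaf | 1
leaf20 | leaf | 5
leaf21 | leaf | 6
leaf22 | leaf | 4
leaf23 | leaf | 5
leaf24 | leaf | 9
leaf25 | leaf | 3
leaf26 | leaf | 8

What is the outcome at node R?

R (Quinn): max(9, 3, 8) = 9

9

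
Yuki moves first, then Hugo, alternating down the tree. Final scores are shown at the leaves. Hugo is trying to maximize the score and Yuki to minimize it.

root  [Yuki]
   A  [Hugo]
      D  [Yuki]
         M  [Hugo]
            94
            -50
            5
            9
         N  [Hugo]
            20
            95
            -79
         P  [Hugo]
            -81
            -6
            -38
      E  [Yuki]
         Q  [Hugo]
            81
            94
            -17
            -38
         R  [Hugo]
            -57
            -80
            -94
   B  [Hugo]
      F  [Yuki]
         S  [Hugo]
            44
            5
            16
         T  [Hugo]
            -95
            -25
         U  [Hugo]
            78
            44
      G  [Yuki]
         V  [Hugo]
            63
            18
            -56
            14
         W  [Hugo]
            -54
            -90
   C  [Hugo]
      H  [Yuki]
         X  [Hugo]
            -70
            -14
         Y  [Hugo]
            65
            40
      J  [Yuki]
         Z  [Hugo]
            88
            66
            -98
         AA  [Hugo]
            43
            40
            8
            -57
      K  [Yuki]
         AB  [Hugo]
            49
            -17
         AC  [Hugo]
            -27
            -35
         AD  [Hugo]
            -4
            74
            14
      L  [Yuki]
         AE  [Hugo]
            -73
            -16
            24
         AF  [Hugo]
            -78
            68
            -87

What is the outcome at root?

M (Hugo): max(94, -50, 5, 9) = 94
N (Hugo): max(20, 95, -79) = 95
P (Hugo): max(-81, -6, -38) = -6
D (Yuki): min(94, 95, -6) = -6
Q (Hugo): max(81, 94, -17, -38) = 94
R (Hugo): max(-57, -80, -94) = -57
E (Yuki): min(94, -57) = -57
A (Hugo): max(-6, -57) = -6
S (Hugo): max(44, 5, 16) = 44
T (Hugo): max(-95, -25) = -25
U (Hugo): max(78, 44) = 78
F (Yuki): min(44, -25, 78) = -25
V (Hugo): max(63, 18, -56, 14) = 63
W (Hugo): max(-54, -90) = -54
G (Yuki): min(63, -54) = -54
B (Hugo): max(-25, -54) = -25
X (Hugo): max(-70, -14) = -14
Y (Hugo): max(65, 40) = 65
H (Yuki): min(-14, 65) = -14
Z (Hugo): max(88, 66, -98) = 88
AA (Hugo): max(43, 40, 8, -57) = 43
J (Yuki): min(88, 43) = 43
AB (Hugo): max(49, -17) = 49
AC (Hugo): max(-27, -35) = -27
AD (Hugo): max(-4, 74, 14) = 74
K (Yuki): min(49, -27, 74) = -27
AE (Hugo): max(-73, -16, 24) = 24
AF (Hugo): max(-78, 68, -87) = 68
L (Yuki): min(24, 68) = 24
C (Hugo): max(-14, 43, -27, 24) = 43
root (Yuki): min(-6, -25, 43) = -25

-25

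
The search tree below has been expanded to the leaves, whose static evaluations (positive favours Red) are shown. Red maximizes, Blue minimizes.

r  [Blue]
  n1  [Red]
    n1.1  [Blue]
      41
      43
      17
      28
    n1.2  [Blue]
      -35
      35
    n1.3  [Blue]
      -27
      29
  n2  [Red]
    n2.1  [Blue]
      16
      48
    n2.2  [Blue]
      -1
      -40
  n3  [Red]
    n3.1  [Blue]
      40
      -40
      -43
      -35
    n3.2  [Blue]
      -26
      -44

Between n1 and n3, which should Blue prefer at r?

n1.1 (Blue): min(41, 43, 17, 28) = 17
n1.2 (Blue): min(-35, 35) = -35
n1.3 (Blue): min(-27, 29) = -27
n1 (Red): max(17, -35, -27) = 17
n3.1 (Blue): min(40, -40, -43, -35) = -43
n3.2 (Blue): min(-26, -44) = -44
n3 (Red): max(-43, -44) = -43
Blue prefers the lower value; n1=17, n3=-43. n3 is better since -43 < 17.

n3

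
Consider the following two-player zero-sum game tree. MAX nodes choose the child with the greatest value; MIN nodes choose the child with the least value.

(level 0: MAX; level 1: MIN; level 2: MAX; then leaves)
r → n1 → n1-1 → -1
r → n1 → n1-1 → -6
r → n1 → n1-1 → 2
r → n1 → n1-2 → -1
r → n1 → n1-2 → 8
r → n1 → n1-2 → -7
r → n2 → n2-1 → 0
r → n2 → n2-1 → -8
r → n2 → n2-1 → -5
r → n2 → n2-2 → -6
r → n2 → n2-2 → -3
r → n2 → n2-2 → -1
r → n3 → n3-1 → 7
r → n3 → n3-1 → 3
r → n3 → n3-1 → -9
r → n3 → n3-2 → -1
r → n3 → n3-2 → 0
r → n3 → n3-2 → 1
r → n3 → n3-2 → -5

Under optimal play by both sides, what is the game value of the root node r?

2

n1-1 (MAX): max(-1, -6, 2) = 2
n1-2 (MAX): max(-1, 8, -7) = 8
n1 (MIN): min(2, 8) = 2
n2-1 (MAX): max(0, -8, -5) = 0
n2-2 (MAX): max(-6, -3, -1) = -1
n2 (MIN): min(0, -1) = -1
n3-1 (MAX): max(7, 3, -9) = 7
n3-2 (MAX): max(-1, 0, 1, -5) = 1
n3 (MIN): min(7, 1) = 1
r (MAX): max(2, -1, 1) = 2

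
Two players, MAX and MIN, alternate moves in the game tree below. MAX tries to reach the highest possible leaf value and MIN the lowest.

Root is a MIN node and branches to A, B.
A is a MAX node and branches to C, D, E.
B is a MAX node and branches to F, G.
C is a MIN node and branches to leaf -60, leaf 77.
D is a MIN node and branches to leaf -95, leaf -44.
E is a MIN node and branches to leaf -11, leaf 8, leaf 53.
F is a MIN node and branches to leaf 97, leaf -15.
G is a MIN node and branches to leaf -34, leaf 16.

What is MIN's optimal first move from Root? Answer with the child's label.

B

C (MIN): min(-60, 77) = -60
D (MIN): min(-95, -44) = -95
E (MIN): min(-11, 8, 53) = -11
A (MAX): max(-60, -95, -11) = -11
F (MIN): min(97, -15) = -15
G (MIN): min(-34, 16) = -34
B (MAX): max(-15, -34) = -15
Root (MIN): min(-11, -15) = -15
MIN at Root wants the lowest of {A=-11, B=-15}, so chooses B.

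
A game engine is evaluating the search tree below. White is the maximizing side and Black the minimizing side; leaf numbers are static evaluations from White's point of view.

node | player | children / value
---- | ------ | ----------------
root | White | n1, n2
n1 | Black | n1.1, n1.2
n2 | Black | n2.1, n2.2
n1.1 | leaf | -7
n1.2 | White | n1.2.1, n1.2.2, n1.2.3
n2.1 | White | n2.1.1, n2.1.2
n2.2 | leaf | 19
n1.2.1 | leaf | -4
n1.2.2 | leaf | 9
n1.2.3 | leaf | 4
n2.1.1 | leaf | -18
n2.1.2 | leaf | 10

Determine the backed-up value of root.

10

n1.2 (White): max(-4, 9, 4) = 9
n1 (Black): min(-7, 9) = -7
n2.1 (White): max(-18, 10) = 10
n2 (Black): min(10, 19) = 10
root (White): max(-7, 10) = 10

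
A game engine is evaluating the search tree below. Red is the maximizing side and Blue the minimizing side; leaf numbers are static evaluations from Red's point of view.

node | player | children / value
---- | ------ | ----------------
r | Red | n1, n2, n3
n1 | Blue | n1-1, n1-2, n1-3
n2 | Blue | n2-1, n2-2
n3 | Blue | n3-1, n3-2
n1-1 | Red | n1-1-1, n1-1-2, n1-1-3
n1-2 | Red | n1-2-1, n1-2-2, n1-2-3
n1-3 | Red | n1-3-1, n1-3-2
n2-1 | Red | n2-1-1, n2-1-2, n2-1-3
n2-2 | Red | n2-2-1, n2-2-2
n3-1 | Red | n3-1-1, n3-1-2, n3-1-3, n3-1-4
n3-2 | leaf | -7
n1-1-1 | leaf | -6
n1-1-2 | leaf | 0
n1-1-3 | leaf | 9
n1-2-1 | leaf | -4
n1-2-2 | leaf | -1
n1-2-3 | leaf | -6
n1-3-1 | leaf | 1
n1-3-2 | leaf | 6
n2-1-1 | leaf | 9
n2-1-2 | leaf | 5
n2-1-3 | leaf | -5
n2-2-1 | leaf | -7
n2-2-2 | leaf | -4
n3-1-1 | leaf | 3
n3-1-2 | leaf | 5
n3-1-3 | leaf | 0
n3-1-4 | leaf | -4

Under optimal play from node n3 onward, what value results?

-7

n3-1 (Red): max(3, 5, 0, -4) = 5
n3 (Blue): min(5, -7) = -7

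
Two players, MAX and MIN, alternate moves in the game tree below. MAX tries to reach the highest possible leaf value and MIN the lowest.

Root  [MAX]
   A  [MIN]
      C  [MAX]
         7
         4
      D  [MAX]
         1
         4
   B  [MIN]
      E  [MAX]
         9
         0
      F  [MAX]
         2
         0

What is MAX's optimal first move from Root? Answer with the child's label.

C (MAX): max(7, 4) = 7
D (MAX): max(1, 4) = 4
A (MIN): min(7, 4) = 4
E (MAX): max(9, 0) = 9
F (MAX): max(2, 0) = 2
B (MIN): min(9, 2) = 2
Root (MAX): max(4, 2) = 4
MAX at Root wants the highest of {A=4, B=2}, so chooses A.

A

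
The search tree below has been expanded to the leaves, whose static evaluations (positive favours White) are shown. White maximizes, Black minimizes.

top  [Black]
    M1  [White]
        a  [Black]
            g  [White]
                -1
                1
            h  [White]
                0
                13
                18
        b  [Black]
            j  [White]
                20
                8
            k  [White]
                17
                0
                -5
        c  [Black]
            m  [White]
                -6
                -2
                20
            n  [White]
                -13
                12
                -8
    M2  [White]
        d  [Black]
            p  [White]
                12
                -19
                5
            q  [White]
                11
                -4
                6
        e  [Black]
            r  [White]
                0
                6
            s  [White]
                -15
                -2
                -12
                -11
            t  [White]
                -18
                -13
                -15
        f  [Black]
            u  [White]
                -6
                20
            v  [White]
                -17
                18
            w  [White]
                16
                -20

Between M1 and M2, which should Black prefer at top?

g (White): max(-1, 1) = 1
h (White): max(0, 13, 18) = 18
a (Black): min(1, 18) = 1
j (White): max(20, 8) = 20
k (White): max(17, 0, -5) = 17
b (Black): min(20, 17) = 17
m (White): max(-6, -2, 20) = 20
n (White): max(-13, 12, -8) = 12
c (Black): min(20, 12) = 12
M1 (White): max(1, 17, 12) = 17
p (White): max(12, -19, 5) = 12
q (White): max(11, -4, 6) = 11
d (Black): min(12, 11) = 11
r (White): max(0, 6) = 6
s (White): max(-15, -2, -12, -11) = -2
t (White): max(-18, -13, -15) = -13
e (Black): min(6, -2, -13) = -13
u (White): max(-6, 20) = 20
v (White): max(-17, 18) = 18
w (White): max(16, -20) = 16
f (Black): min(20, 18, 16) = 16
M2 (White): max(11, -13, 16) = 16
Black prefers the lower value; M1=17, M2=16. M2 is better since 16 < 17.

M2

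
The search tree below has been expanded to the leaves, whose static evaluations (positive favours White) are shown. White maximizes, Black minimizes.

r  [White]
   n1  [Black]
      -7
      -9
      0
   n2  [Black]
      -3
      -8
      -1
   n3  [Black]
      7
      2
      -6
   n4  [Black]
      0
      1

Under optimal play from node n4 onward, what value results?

0

n4 (Black): min(0, 1) = 0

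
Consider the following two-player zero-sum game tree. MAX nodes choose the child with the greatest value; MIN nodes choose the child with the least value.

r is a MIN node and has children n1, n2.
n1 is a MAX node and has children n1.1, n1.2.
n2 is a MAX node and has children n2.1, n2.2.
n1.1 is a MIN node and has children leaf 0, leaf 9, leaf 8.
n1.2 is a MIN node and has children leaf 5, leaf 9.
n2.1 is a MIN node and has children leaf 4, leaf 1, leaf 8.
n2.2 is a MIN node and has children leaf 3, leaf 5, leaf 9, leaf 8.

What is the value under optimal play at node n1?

5

n1.1 (MIN): min(0, 9, 8) = 0
n1.2 (MIN): min(5, 9) = 5
n1 (MAX): max(0, 5) = 5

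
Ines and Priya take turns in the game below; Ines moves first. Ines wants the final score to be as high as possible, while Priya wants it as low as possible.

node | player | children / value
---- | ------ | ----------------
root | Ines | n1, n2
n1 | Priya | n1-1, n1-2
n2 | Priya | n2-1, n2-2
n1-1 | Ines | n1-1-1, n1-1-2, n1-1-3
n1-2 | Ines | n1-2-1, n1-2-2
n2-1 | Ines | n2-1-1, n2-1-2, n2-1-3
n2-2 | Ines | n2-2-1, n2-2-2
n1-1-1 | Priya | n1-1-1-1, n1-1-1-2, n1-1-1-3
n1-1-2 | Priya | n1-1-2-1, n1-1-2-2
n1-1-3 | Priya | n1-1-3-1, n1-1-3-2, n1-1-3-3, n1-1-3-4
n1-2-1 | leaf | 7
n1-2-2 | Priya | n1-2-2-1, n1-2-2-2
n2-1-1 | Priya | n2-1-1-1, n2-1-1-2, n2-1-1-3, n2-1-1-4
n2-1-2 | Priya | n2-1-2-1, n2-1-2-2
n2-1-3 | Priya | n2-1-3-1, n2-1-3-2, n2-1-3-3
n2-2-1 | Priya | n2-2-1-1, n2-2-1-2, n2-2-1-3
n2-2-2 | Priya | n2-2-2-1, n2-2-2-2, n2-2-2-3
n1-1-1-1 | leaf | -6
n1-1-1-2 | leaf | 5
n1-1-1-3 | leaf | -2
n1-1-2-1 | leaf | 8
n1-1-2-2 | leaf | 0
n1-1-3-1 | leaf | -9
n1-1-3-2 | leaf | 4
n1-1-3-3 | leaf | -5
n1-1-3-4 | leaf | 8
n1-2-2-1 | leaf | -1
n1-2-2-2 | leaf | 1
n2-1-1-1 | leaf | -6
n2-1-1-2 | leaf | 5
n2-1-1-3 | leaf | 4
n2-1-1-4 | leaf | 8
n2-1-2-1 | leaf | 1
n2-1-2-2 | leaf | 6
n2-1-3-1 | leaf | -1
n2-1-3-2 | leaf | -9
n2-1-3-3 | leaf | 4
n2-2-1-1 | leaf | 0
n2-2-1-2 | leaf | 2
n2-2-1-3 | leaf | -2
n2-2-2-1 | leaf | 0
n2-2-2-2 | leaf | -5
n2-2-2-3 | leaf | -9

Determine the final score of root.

n1-1-1 (Priya): min(-6, 5, -2) = -6
n1-1-2 (Priya): min(8, 0) = 0
n1-1-3 (Priya): min(-9, 4, -5, 8) = -9
n1-1 (Ines): max(-6, 0, -9) = 0
n1-2-2 (Priya): min(-1, 1) = -1
n1-2 (Ines): max(7, -1) = 7
n1 (Priya): min(0, 7) = 0
n2-1-1 (Priya): min(-6, 5, 4, 8) = -6
n2-1-2 (Priya): min(1, 6) = 1
n2-1-3 (Priya): min(-1, -9, 4) = -9
n2-1 (Ines): max(-6, 1, -9) = 1
n2-2-1 (Priya): min(0, 2, -2) = -2
n2-2-2 (Priya): min(0, -5, -9) = -9
n2-2 (Ines): max(-2, -9) = -2
n2 (Priya): min(1, -2) = -2
root (Ines): max(0, -2) = 0

0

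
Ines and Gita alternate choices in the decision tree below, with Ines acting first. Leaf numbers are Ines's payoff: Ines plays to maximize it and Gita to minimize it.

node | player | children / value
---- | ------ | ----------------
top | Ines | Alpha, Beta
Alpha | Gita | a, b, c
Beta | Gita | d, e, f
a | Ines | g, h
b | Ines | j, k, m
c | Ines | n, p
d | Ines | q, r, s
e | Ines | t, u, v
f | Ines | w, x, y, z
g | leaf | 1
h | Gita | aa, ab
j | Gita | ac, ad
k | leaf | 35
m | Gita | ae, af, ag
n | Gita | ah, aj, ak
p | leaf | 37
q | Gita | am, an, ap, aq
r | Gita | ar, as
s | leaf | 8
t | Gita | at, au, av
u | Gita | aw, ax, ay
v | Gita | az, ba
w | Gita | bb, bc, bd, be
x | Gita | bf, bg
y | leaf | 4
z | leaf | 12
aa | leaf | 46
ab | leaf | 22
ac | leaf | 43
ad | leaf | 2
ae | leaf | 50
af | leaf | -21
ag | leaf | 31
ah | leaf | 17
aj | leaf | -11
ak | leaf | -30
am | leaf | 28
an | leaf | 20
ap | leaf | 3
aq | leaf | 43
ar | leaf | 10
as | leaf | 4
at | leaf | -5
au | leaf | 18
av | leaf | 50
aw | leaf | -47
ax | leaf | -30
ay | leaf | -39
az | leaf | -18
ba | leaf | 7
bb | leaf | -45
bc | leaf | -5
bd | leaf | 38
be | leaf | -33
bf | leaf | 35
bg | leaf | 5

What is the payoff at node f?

12

w (Gita): min(-45, -5, 38, -33) = -45
x (Gita): min(35, 5) = 5
f (Ines): max(-45, 5, 4, 12) = 12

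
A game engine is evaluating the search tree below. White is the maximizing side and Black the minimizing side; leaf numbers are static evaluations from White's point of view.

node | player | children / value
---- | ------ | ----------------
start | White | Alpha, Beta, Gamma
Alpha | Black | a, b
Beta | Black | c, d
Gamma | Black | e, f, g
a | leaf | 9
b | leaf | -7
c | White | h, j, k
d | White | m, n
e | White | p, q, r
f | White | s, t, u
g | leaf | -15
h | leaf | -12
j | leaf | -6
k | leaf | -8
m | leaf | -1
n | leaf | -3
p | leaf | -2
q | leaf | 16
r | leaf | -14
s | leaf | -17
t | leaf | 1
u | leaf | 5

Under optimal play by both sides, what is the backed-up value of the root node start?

Alpha (Black): min(9, -7) = -7
c (White): max(-12, -6, -8) = -6
d (White): max(-1, -3) = -1
Beta (Black): min(-6, -1) = -6
e (White): max(-2, 16, -14) = 16
f (White): max(-17, 1, 5) = 5
Gamma (Black): min(16, 5, -15) = -15
start (White): max(-7, -6, -15) = -6

-6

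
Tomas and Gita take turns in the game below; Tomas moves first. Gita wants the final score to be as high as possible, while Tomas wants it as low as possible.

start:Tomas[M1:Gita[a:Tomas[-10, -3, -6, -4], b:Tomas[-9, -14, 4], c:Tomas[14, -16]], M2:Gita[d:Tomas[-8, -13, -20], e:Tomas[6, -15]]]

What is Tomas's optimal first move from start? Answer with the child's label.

M2

a (Tomas): min(-10, -3, -6, -4) = -10
b (Tomas): min(-9, -14, 4) = -14
c (Tomas): min(14, -16) = -16
M1 (Gita): max(-10, -14, -16) = -10
d (Tomas): min(-8, -13, -20) = -20
e (Tomas): min(6, -15) = -15
M2 (Gita): max(-20, -15) = -15
start (Tomas): min(-10, -15) = -15
Tomas at start wants the lowest of {M1=-10, M2=-15}, so chooses M2.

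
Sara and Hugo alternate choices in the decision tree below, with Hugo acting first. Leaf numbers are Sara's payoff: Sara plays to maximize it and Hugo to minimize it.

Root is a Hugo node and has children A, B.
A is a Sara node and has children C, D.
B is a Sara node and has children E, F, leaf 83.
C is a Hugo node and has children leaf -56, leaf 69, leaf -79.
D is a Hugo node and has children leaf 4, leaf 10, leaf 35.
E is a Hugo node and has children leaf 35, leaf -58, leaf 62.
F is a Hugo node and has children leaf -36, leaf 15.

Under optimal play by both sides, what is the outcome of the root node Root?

4

C (Hugo): min(-56, 69, -79) = -79
D (Hugo): min(4, 10, 35) = 4
A (Sara): max(-79, 4) = 4
E (Hugo): min(35, -58, 62) = -58
F (Hugo): min(-36, 15) = -36
B (Sara): max(-58, -36, 83) = 83
Root (Hugo): min(4, 83) = 4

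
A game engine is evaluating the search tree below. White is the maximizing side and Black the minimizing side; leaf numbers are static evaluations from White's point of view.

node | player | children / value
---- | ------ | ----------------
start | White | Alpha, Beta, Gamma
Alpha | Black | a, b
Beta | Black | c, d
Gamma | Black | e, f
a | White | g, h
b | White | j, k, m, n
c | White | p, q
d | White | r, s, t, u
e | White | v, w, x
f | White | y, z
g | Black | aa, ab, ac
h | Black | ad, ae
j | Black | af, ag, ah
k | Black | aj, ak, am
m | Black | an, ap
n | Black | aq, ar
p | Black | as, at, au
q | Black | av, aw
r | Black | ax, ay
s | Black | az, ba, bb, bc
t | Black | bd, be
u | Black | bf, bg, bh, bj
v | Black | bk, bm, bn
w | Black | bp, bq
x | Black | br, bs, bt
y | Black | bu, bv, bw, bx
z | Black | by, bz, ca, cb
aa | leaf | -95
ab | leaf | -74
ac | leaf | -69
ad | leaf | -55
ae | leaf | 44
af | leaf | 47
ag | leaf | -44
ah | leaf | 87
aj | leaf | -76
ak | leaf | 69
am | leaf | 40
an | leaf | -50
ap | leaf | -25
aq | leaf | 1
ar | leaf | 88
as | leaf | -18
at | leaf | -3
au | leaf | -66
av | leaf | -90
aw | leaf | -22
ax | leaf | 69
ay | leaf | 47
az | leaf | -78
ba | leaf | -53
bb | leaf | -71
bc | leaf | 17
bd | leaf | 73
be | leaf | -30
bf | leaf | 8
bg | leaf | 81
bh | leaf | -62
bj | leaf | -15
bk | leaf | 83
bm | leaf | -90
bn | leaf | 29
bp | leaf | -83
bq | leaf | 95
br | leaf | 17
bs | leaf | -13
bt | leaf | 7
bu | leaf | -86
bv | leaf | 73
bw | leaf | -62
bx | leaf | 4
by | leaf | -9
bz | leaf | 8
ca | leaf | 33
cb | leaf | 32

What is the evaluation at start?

g (Black): min(-95, -74, -69) = -95
h (Black): min(-55, 44) = -55
a (White): max(-95, -55) = -55
j (Black): min(47, -44, 87) = -44
k (Black): min(-76, 69, 40) = -76
m (Black): min(-50, -25) = -50
n (Black): min(1, 88) = 1
b (White): max(-44, -76, -50, 1) = 1
Alpha (Black): min(-55, 1) = -55
p (Black): min(-18, -3, -66) = -66
q (Black): min(-90, -22) = -90
c (White): max(-66, -90) = -66
r (Black): min(69, 47) = 47
s (Black): min(-78, -53, -71, 17) = -78
t (Black): min(73, -30) = -30
u (Black): min(8, 81, -62, -15) = -62
d (White): max(47, -78, -30, -62) = 47
Beta (Black): min(-66, 47) = -66
v (Black): min(83, -90, 29) = -90
w (Black): min(-83, 95) = -83
x (Black): min(17, -13, 7) = -13
e (White): max(-90, -83, -13) = -13
y (Black): min(-86, 73, -62, 4) = -86
z (Black): min(-9, 8, 33, 32) = -9
f (White): max(-86, -9) = -9
Gamma (Black): min(-13, -9) = -13
start (White): max(-55, -66, -13) = -13

-13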